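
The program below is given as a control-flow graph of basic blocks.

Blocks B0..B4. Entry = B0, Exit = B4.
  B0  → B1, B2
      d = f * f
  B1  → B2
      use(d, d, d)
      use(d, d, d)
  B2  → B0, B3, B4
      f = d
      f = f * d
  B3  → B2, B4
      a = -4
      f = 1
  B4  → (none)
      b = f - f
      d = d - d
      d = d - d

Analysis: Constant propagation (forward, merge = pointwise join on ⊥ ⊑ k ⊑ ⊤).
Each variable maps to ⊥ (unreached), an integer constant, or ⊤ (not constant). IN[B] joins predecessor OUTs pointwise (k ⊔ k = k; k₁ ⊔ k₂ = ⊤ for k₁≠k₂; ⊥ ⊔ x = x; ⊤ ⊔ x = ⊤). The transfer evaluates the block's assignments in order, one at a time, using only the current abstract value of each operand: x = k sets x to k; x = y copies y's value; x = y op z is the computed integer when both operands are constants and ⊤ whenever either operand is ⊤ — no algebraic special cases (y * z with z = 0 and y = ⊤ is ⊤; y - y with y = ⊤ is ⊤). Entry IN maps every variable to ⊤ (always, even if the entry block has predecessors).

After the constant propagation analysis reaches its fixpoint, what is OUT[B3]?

Converged values:
  B0: | IN=(all ⊤) | OUT=(all ⊤)
  B1: | IN=(all ⊤) | OUT=(all ⊤)
  B2: | IN=(all ⊤) | OUT=(all ⊤)
  B3: | IN=(all ⊤) | OUT={a:-4, f:1; rest ⊤}
  B4: | IN=(all ⊤) | OUT=(all ⊤)

Merge at B3: IN[B3] = OUT[B2] = {a: ⊤, b: ⊤, c: ⊤, d: ⊤, e: ⊤, f: ⊤}
Applying B3's transfer function to that IN value gives OUT[B3] (row B3 above).

Answer: {a: -4, b: ⊤, c: ⊤, d: ⊤, e: ⊤, f: 1}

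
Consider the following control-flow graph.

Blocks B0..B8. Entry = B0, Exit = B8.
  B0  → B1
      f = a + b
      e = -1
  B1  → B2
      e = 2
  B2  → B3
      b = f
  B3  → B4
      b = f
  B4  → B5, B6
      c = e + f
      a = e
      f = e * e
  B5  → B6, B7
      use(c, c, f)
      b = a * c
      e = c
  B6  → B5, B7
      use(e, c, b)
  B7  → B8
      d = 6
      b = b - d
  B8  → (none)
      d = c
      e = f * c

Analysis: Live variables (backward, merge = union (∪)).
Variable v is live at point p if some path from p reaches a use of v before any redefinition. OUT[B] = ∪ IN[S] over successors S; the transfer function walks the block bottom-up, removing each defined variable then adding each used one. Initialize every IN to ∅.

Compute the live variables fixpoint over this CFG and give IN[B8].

Answer: {c, f}

Derivation:
Per-block solution:
  B0: | IN={a, b} | OUT={f}
  B1: | IN={f} | OUT={e, f}
  B2: | IN={e, f} | OUT={e, f}
  B3: | IN={e, f} | OUT={b, e, f}
  B4: | IN={b, e, f} | OUT={a, b, c, e, f}
  B5: | IN={a, c, f} | OUT={a, b, c, e, f}
  B6: | IN={a, b, c, e, f} | OUT={a, b, c, f}
  B7: | IN={b, c, f} | OUT={c, f}
  B8: | IN={c, f} | OUT={}

B8 is the boundary node: OUT[B8] = {}
Applying B8's transfer function to that OUT value gives IN[B8] (row B8 above).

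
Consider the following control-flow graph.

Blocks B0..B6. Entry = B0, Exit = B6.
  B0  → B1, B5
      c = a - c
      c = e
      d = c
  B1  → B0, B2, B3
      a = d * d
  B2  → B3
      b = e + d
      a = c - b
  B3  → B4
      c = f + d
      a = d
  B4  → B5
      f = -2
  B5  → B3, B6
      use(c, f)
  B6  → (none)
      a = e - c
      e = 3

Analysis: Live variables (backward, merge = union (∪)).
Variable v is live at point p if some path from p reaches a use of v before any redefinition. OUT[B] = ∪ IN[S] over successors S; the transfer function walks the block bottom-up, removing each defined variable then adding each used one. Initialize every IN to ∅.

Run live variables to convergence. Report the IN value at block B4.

Per-block solution:
  B0:   IN={a, c, e, f}   OUT={c, d, e, f}
  B1:   IN={c, d, e, f}   OUT={a, c, d, e, f}
  B2:   IN={c, d, e, f}   OUT={d, e, f}
  B3:   IN={d, e, f}   OUT={c, d, e}
  B4:   IN={c, d, e}   OUT={c, d, e, f}
  B5:   IN={c, d, e, f}   OUT={c, d, e, f}
  B6:   IN={c, e}   OUT={}

Merge at B4: OUT[B4] = IN[B5] = {c, d, e, f}
Applying B4's transfer function to that OUT value gives IN[B4] (row B4 above).

Answer: {c, d, e}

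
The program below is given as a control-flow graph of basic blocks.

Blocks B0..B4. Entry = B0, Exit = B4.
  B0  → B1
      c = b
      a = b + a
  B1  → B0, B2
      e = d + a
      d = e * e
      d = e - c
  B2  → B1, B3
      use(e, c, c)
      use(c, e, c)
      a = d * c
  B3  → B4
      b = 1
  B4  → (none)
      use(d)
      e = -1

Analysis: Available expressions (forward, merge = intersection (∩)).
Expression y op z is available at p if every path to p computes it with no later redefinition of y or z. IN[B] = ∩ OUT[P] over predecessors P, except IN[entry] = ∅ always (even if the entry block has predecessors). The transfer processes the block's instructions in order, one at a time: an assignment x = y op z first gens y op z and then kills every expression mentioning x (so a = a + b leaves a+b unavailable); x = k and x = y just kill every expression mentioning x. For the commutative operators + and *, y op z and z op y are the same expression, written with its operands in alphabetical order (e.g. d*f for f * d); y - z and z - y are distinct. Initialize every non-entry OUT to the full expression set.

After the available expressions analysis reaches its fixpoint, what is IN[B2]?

Answer: {e*e, e-c}

Trace:
Converged values:
  B0:  IN={}  OUT={}
  B1:  IN={}  OUT={e*e, e-c}
  B2:  IN={e*e, e-c}  OUT={c*d, e*e, e-c}
  B3:  IN={c*d, e*e, e-c}  OUT={c*d, e*e, e-c}
  B4:  IN={c*d, e*e, e-c}  OUT={c*d}

Merge at B2: IN[B2] = OUT[B1] = {e*e, e-c}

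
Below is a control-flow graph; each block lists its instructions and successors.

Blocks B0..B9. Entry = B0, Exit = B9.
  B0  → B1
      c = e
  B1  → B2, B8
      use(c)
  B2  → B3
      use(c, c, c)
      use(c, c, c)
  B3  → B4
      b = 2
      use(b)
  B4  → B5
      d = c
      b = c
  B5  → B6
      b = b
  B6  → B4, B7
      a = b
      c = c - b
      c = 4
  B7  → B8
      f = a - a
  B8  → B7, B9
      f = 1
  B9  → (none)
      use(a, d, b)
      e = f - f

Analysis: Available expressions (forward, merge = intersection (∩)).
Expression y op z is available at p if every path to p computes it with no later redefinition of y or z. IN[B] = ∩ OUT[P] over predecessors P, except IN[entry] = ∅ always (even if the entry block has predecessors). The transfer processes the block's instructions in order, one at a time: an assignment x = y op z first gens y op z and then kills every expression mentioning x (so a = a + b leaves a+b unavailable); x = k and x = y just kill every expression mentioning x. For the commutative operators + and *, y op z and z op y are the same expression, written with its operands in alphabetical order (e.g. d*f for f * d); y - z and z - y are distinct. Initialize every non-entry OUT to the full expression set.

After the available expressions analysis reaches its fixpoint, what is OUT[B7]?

Answer: {a-a}

Trace:
Converged values:
  B0:   IN={}   OUT={}
  B1:   IN={}   OUT={}
  B2:   IN={}   OUT={}
  B3:   IN={}   OUT={}
  B4:   IN={}   OUT={}
  B5:   IN={}   OUT={}
  B6:   IN={}   OUT={}
  B7:   IN={}   OUT={a-a}
  B8:   IN={}   OUT={}
  B9:   IN={}   OUT={f-f}

Merge at B7: IN[B7] = OUT[B6] ∩ OUT[B8] = {}
Applying B7's transfer function to that IN value gives OUT[B7] (row B7 above).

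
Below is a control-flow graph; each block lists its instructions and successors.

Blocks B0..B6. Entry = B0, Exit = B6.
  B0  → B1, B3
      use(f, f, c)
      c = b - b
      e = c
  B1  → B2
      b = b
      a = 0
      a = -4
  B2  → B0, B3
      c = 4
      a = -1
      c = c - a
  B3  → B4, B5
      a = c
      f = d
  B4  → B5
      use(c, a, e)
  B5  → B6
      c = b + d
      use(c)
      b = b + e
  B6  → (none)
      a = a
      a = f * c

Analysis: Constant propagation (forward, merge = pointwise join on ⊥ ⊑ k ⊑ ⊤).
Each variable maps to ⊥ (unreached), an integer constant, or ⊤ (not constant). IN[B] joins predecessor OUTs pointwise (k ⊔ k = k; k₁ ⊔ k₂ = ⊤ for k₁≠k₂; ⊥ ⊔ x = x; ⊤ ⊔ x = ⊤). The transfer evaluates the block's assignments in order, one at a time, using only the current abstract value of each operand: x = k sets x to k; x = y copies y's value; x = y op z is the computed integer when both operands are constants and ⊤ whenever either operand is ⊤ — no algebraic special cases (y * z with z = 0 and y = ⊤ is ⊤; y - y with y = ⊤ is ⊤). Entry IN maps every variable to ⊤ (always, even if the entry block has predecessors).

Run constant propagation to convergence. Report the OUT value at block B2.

Answer: {a: -1, b: ⊤, c: 5, d: ⊤, e: ⊤, f: ⊤}

Trace:
Fixpoint table:
  B0:  IN=(all ⊤)  OUT=(all ⊤)
  B1:  IN=(all ⊤)  OUT={a:-4; rest ⊤}
  B2:  IN={a:-4; rest ⊤}  OUT={a:-1, c:5; rest ⊤}
  B3:  IN=(all ⊤)  OUT=(all ⊤)
  B4:  IN=(all ⊤)  OUT=(all ⊤)
  B5:  IN=(all ⊤)  OUT=(all ⊤)
  B6:  IN=(all ⊤)  OUT=(all ⊤)

Merge at B2: IN[B2] = OUT[B1] = {a: -4, b: ⊤, c: ⊤, d: ⊤, e: ⊤, f: ⊤}
Applying B2's transfer function to that IN value gives OUT[B2] (row B2 above).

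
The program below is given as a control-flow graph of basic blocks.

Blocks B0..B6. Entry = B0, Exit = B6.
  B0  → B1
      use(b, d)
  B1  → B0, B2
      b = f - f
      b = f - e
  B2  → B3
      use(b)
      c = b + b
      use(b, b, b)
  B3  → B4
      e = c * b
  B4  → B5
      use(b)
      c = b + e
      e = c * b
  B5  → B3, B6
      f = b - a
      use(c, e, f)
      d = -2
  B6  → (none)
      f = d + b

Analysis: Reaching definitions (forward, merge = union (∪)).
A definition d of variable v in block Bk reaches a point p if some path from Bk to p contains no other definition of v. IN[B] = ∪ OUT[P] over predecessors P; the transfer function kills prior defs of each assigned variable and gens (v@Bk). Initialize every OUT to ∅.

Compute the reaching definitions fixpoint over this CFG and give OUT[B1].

Fixpoint table:
  B0:  IN={b@B1}  OUT={b@B1}
  B1:  IN={b@B1}  OUT={b@B1}
  B2:  IN={b@B1}  OUT={b@B1, c@B2}
  B3:  IN={b@B1, c@B2, c@B4, d@B5, e@B4, f@B5}  OUT={b@B1, c@B2, c@B4, d@B5, e@B3, f@B5}
  B4:  IN={b@B1, c@B2, c@B4, d@B5, e@B3, f@B5}  OUT={b@B1, c@B4, d@B5, e@B4, f@B5}
  B5:  IN={b@B1, c@B4, d@B5, e@B4, f@B5}  OUT={b@B1, c@B4, d@B5, e@B4, f@B5}
  B6:  IN={b@B1, c@B4, d@B5, e@B4, f@B5}  OUT={b@B1, c@B4, d@B5, e@B4, f@B6}

Merge at B1: IN[B1] = OUT[B0] = {b@B1}
Applying B1's transfer function to that IN value gives OUT[B1] (row B1 above).

Answer: {b@B1}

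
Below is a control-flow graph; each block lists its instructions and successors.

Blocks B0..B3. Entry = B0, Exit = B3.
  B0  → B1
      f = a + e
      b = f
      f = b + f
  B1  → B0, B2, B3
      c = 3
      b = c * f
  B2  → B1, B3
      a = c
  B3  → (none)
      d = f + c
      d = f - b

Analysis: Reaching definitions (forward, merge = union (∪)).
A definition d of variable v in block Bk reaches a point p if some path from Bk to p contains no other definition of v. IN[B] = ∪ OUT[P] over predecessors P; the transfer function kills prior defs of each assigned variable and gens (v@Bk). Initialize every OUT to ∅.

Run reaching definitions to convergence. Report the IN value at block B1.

Fixpoint table:
  B0:   IN={a@B2, b@B1, c@B1, f@B0}   OUT={a@B2, b@B0, c@B1, f@B0}
  B1:   IN={a@B2, b@B0, b@B1, c@B1, f@B0}   OUT={a@B2, b@B1, c@B1, f@B0}
  B2:   IN={a@B2, b@B1, c@B1, f@B0}   OUT={a@B2, b@B1, c@B1, f@B0}
  B3:   IN={a@B2, b@B1, c@B1, f@B0}   OUT={a@B2, b@B1, c@B1, d@B3, f@B0}

Merge at B1: IN[B1] = OUT[B0] ⊔ OUT[B2] = {a@B2, b@B0, b@B1, c@B1, f@B0}

Answer: {a@B2, b@B0, b@B1, c@B1, f@B0}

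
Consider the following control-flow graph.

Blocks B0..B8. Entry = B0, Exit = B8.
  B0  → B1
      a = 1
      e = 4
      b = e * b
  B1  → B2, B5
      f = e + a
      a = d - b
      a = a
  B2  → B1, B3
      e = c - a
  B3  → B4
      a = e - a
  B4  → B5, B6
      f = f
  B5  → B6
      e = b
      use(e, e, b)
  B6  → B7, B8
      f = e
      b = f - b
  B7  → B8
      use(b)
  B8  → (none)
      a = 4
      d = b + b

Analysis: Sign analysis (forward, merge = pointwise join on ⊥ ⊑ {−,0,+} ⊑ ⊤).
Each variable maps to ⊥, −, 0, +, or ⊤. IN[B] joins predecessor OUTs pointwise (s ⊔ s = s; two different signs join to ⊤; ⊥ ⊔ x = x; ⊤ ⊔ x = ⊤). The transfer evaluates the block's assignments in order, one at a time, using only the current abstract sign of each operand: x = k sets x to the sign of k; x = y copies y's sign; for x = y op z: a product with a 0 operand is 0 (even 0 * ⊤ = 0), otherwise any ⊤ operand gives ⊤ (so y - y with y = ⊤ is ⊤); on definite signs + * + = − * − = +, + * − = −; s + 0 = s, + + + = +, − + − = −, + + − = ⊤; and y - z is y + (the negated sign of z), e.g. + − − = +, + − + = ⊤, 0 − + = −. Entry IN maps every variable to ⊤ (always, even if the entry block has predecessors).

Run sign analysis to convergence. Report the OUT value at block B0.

Answer: {a: +, b: ⊤, c: ⊤, d: ⊤, e: +, f: ⊤}

Working:
Fixpoint table:
  B0:  IN=(all ⊤)  OUT={a:+, e:+; rest ⊤}
  B1:  IN=(all ⊤)  OUT=(all ⊤)
  B2:  IN=(all ⊤)  OUT=(all ⊤)
  B3:  IN=(all ⊤)  OUT=(all ⊤)
  B4:  IN=(all ⊤)  OUT=(all ⊤)
  B5:  IN=(all ⊤)  OUT=(all ⊤)
  B6:  IN=(all ⊤)  OUT=(all ⊤)
  B7:  IN=(all ⊤)  OUT=(all ⊤)
  B8:  IN=(all ⊤)  OUT={a:+; rest ⊤}

B0 is the boundary node: IN[B0] = {a: ⊤, b: ⊤, c: ⊤, d: ⊤, e: ⊤, f: ⊤}
Applying B0's transfer function to that IN value gives OUT[B0] (row B0 above).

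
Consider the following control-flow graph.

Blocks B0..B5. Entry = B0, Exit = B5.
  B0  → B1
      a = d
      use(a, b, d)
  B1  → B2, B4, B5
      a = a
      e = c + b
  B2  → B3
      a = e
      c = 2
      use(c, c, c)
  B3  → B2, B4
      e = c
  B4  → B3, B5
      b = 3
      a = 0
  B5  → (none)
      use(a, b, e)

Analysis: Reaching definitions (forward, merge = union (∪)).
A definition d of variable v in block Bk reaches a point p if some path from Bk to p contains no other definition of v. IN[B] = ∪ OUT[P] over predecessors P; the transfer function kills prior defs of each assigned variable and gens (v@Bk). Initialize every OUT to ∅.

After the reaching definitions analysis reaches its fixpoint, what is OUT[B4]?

Converged values:
  B0:  IN={}  OUT={a@B0}
  B1:  IN={a@B0}  OUT={a@B1, e@B1}
  B2:  IN={a@B1, a@B2, a@B4, b@B4, c@B2, e@B1, e@B3}  OUT={a@B2, b@B4, c@B2, e@B1, e@B3}
  B3:  IN={a@B2, a@B4, b@B4, c@B2, e@B1, e@B3}  OUT={a@B2, a@B4, b@B4, c@B2, e@B3}
  B4:  IN={a@B1, a@B2, a@B4, b@B4, c@B2, e@B1, e@B3}  OUT={a@B4, b@B4, c@B2, e@B1, e@B3}
  B5:  IN={a@B1, a@B4, b@B4, c@B2, e@B1, e@B3}  OUT={a@B1, a@B4, b@B4, c@B2, e@B1, e@B3}

Merge at B4: IN[B4] = OUT[B1] ⊔ OUT[B3] = {a@B1, a@B2, a@B4, b@B4, c@B2, e@B1, e@B3}
Applying B4's transfer function to that IN value gives OUT[B4] (row B4 above).

Answer: {a@B4, b@B4, c@B2, e@B1, e@B3}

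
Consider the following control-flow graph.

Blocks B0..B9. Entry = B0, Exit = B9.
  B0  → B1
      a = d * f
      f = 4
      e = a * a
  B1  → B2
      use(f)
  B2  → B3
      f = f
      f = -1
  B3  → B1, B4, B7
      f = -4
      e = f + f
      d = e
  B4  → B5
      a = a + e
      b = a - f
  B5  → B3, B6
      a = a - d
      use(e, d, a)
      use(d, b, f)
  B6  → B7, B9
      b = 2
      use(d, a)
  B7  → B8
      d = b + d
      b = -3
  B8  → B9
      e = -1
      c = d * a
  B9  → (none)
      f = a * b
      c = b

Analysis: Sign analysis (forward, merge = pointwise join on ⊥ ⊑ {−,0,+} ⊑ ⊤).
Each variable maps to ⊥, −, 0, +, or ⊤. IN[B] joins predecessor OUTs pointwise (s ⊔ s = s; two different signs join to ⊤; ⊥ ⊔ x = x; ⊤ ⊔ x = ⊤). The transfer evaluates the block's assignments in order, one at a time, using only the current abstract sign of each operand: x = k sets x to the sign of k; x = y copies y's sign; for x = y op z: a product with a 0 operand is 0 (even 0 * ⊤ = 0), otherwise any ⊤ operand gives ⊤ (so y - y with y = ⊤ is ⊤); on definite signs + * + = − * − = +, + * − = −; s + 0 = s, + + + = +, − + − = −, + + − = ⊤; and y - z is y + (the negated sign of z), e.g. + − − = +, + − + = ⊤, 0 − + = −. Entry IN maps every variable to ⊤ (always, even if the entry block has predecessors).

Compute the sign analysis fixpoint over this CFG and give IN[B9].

Answer: {a: ⊤, b: ⊤, c: ⊤, d: ⊤, e: -, f: -}

Trace:
Converged values:
  B0: | IN=(all ⊤) | OUT={f:+; rest ⊤}
  B1: | IN=(all ⊤) | OUT=(all ⊤)
  B2: | IN=(all ⊤) | OUT={f:-; rest ⊤}
  B3: | IN={f:-; rest ⊤} | OUT={d:-, e:-, f:-; rest ⊤}
  B4: | IN={d:-, e:-, f:-; rest ⊤} | OUT={d:-, e:-, f:-; rest ⊤}
  B5: | IN={d:-, e:-, f:-; rest ⊤} | OUT={d:-, e:-, f:-; rest ⊤}
  B6: | IN={d:-, e:-, f:-; rest ⊤} | OUT={b:+, d:-, e:-, f:-; rest ⊤}
  B7: | IN={d:-, e:-, f:-; rest ⊤} | OUT={b:-, e:-, f:-; rest ⊤}
  B8: | IN={b:-, e:-, f:-; rest ⊤} | OUT={b:-, e:-, f:-; rest ⊤}
  B9: | IN={e:-, f:-; rest ⊤} | OUT={e:-; rest ⊤}

Merge at B9: IN[B9] = OUT[B6] ⊔ OUT[B8] = {a: ⊤, b: ⊤, c: ⊤, d: ⊤, e: -, f: -}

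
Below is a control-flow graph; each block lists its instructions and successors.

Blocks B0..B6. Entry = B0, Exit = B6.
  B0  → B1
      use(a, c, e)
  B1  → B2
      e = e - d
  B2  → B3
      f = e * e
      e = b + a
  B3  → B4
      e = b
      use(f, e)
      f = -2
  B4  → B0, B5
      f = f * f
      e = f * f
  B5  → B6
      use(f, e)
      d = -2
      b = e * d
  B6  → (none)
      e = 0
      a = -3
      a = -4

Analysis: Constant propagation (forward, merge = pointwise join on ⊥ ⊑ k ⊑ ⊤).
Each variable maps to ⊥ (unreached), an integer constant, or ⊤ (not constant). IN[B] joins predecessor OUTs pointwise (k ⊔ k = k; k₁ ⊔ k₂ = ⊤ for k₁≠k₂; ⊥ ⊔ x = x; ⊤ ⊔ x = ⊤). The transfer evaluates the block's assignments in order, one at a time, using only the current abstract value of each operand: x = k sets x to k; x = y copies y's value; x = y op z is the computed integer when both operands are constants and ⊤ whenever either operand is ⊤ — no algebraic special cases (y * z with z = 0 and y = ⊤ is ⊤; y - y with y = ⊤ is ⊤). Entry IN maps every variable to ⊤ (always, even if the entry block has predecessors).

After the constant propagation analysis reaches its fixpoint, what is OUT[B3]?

Per-block solution:
  B0:  IN=(all ⊤)  OUT=(all ⊤)
  B1:  IN=(all ⊤)  OUT=(all ⊤)
  B2:  IN=(all ⊤)  OUT=(all ⊤)
  B3:  IN=(all ⊤)  OUT={f:-2; rest ⊤}
  B4:  IN={f:-2; rest ⊤}  OUT={e:16, f:4; rest ⊤}
  B5:  IN={e:16, f:4; rest ⊤}  OUT={b:-32, d:-2, e:16, f:4; rest ⊤}
  B6:  IN={b:-32, d:-2, e:16, f:4; rest ⊤}  OUT={a:-4, b:-32, d:-2, e:0, f:4; rest ⊤}

Merge at B3: IN[B3] = OUT[B2] = {a: ⊤, b: ⊤, c: ⊤, d: ⊤, e: ⊤, f: ⊤}
Applying B3's transfer function to that IN value gives OUT[B3] (row B3 above).

Answer: {a: ⊤, b: ⊤, c: ⊤, d: ⊤, e: ⊤, f: -2}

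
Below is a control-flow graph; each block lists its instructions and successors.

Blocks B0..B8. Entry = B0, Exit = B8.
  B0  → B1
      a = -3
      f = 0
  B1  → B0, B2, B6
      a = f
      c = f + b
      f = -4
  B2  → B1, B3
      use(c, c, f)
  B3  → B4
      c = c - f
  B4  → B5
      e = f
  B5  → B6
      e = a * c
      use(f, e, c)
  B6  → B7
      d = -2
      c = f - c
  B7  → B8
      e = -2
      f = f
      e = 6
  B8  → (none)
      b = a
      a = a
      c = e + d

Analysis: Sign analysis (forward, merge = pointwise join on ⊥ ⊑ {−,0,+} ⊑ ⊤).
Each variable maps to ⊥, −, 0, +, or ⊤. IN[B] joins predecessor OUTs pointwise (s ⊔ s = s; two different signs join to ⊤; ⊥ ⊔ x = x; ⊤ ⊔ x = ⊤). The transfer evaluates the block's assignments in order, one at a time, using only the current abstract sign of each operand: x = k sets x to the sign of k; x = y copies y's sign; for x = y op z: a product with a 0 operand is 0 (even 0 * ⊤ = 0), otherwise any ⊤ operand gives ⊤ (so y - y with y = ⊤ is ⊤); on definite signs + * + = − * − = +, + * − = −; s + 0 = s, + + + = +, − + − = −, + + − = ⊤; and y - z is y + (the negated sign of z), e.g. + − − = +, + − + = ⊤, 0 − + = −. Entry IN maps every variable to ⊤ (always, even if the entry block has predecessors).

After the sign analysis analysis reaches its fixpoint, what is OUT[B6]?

Fixpoint table:
  B0:  IN=(all ⊤)  OUT={a:-, f:0; rest ⊤}
  B1:  IN=(all ⊤)  OUT={f:-; rest ⊤}
  B2:  IN={f:-; rest ⊤}  OUT={f:-; rest ⊤}
  B3:  IN={f:-; rest ⊤}  OUT={f:-; rest ⊤}
  B4:  IN={f:-; rest ⊤}  OUT={e:-, f:-; rest ⊤}
  B5:  IN={e:-, f:-; rest ⊤}  OUT={f:-; rest ⊤}
  B6:  IN={f:-; rest ⊤}  OUT={d:-, f:-; rest ⊤}
  B7:  IN={d:-, f:-; rest ⊤}  OUT={d:-, e:+, f:-; rest ⊤}
  B8:  IN={d:-, e:+, f:-; rest ⊤}  OUT={d:-, e:+, f:-; rest ⊤}

Merge at B6: IN[B6] = OUT[B1] ⊔ OUT[B5] = {a: ⊤, b: ⊤, c: ⊤, d: ⊤, e: ⊤, f: -}
Applying B6's transfer function to that IN value gives OUT[B6] (row B6 above).

Answer: {a: ⊤, b: ⊤, c: ⊤, d: -, e: ⊤, f: -}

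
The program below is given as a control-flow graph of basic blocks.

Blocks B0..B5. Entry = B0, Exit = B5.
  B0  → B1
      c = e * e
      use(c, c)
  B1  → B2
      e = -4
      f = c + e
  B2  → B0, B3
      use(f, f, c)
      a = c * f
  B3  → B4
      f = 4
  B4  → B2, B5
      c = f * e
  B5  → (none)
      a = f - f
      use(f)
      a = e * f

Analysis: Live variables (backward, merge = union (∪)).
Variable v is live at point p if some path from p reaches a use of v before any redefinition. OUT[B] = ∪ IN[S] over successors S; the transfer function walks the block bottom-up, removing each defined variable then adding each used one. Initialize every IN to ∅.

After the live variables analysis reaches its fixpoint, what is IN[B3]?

Answer: {e}

Derivation:
Per-block solution:
  B0: | IN={e} | OUT={c}
  B1: | IN={c} | OUT={c, e, f}
  B2: | IN={c, e, f} | OUT={e}
  B3: | IN={e} | OUT={e, f}
  B4: | IN={e, f} | OUT={c, e, f}
  B5: | IN={e, f} | OUT={}

Merge at B3: OUT[B3] = IN[B4] = {e, f}
Applying B3's transfer function to that OUT value gives IN[B3] (row B3 above).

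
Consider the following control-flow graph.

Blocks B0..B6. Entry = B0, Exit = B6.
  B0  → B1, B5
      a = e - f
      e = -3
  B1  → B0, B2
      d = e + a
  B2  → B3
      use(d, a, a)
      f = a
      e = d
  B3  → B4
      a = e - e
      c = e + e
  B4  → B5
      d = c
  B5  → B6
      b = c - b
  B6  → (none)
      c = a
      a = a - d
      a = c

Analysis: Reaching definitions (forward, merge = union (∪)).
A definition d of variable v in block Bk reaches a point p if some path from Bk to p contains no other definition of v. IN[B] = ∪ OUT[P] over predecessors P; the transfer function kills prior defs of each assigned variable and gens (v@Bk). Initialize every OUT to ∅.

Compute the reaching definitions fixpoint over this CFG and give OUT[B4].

Answer: {a@B3, c@B3, d@B4, e@B2, f@B2}

Trace:
Fixpoint table:
  B0:   IN={a@B0, d@B1, e@B0}   OUT={a@B0, d@B1, e@B0}
  B1:   IN={a@B0, d@B1, e@B0}   OUT={a@B0, d@B1, e@B0}
  B2:   IN={a@B0, d@B1, e@B0}   OUT={a@B0, d@B1, e@B2, f@B2}
  B3:   IN={a@B0, d@B1, e@B2, f@B2}   OUT={a@B3, c@B3, d@B1, e@B2, f@B2}
  B4:   IN={a@B3, c@B3, d@B1, e@B2, f@B2}   OUT={a@B3, c@B3, d@B4, e@B2, f@B2}
  B5:   IN={a@B0, a@B3, c@B3, d@B1, d@B4, e@B0, e@B2, f@B2}   OUT={a@B0, a@B3, b@B5, c@B3, d@B1, d@B4, e@B0, e@B2, f@B2}
  B6:   IN={a@B0, a@B3, b@B5, c@B3, d@B1, d@B4, e@B0, e@B2, f@B2}   OUT={a@B6, b@B5, c@B6, d@B1, d@B4, e@B0, e@B2, f@B2}

Merge at B4: IN[B4] = OUT[B3] = {a@B3, c@B3, d@B1, e@B2, f@B2}
Applying B4's transfer function to that IN value gives OUT[B4] (row B4 above).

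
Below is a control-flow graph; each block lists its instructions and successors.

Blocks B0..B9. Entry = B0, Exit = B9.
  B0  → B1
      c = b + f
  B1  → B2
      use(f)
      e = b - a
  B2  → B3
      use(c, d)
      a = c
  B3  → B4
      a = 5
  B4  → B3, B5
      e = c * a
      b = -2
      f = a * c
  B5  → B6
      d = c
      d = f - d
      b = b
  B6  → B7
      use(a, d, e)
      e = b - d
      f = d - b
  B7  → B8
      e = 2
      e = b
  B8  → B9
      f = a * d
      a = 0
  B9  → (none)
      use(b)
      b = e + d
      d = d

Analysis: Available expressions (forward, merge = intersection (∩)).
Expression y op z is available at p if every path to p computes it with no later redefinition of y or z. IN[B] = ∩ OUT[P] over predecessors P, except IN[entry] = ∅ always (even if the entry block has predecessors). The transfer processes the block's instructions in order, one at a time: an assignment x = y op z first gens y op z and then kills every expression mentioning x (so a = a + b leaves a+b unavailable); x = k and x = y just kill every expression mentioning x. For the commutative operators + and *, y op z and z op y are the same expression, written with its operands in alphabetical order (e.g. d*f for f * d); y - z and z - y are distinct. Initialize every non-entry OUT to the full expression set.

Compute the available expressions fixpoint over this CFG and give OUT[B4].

Per-block solution:
  B0: | IN={} | OUT={b+f}
  B1: | IN={b+f} | OUT={b+f, b-a}
  B2: | IN={b+f, b-a} | OUT={b+f}
  B3: | IN={} | OUT={}
  B4: | IN={} | OUT={a*c}
  B5: | IN={a*c} | OUT={a*c}
  B6: | IN={a*c} | OUT={a*c, b-d, d-b}
  B7: | IN={a*c, b-d, d-b} | OUT={a*c, b-d, d-b}
  B8: | IN={a*c, b-d, d-b} | OUT={b-d, d-b}
  B9: | IN={b-d, d-b} | OUT={}

Merge at B4: IN[B4] = OUT[B3] = {}
Applying B4's transfer function to that IN value gives OUT[B4] (row B4 above).

Answer: {a*c}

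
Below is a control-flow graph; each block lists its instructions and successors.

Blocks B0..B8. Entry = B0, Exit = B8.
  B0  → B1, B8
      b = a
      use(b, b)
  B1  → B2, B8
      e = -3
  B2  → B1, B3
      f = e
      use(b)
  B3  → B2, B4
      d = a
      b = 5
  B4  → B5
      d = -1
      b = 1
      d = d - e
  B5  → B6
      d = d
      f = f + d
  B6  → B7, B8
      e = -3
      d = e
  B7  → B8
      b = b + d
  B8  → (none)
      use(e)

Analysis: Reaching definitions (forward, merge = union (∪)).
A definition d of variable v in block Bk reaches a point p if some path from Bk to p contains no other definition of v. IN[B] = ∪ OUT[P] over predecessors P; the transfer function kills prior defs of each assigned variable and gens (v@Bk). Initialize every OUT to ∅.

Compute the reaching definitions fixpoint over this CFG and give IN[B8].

Answer: {b@B0, b@B3, b@B4, b@B7, d@B3, d@B6, e@B1, e@B6, f@B2, f@B5}

Working:
Fixpoint table:
  B0:  IN={}  OUT={b@B0}
  B1:  IN={b@B0, b@B3, d@B3, e@B1, f@B2}  OUT={b@B0, b@B3, d@B3, e@B1, f@B2}
  B2:  IN={b@B0, b@B3, d@B3, e@B1, f@B2}  OUT={b@B0, b@B3, d@B3, e@B1, f@B2}
  B3:  IN={b@B0, b@B3, d@B3, e@B1, f@B2}  OUT={b@B3, d@B3, e@B1, f@B2}
  B4:  IN={b@B3, d@B3, e@B1, f@B2}  OUT={b@B4, d@B4, e@B1, f@B2}
  B5:  IN={b@B4, d@B4, e@B1, f@B2}  OUT={b@B4, d@B5, e@B1, f@B5}
  B6:  IN={b@B4, d@B5, e@B1, f@B5}  OUT={b@B4, d@B6, e@B6, f@B5}
  B7:  IN={b@B4, d@B6, e@B6, f@B5}  OUT={b@B7, d@B6, e@B6, f@B5}
  B8:  IN={b@B0, b@B3, b@B4, b@B7, d@B3, d@B6, e@B1, e@B6, f@B2, f@B5}  OUT={b@B0, b@B3, b@B4, b@B7, d@B3, d@B6, e@B1, e@B6, f@B2, f@B5}

Merge at B8: IN[B8] = OUT[B0] ⊔ OUT[B1] ⊔ OUT[B6] ⊔ OUT[B7] = {b@B0, b@B3, b@B4, b@B7, d@B3, d@B6, e@B1, e@B6, f@B2, f@B5}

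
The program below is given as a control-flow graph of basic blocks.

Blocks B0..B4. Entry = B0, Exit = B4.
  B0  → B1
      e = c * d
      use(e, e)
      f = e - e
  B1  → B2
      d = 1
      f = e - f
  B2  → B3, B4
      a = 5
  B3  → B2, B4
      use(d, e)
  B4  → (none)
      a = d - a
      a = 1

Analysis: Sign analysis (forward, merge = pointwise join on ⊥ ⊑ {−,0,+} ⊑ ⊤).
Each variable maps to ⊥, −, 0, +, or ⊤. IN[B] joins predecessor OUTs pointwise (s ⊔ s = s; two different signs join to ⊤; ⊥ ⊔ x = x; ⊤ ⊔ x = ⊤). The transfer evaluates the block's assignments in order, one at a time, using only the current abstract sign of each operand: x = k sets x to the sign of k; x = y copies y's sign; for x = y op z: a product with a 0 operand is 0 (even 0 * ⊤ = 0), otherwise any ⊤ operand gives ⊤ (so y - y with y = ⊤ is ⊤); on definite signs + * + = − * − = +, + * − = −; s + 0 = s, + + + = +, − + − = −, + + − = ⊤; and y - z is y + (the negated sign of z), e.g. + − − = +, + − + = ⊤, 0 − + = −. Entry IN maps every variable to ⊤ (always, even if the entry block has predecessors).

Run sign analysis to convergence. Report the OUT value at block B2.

Fixpoint table:
  B0:  IN=(all ⊤)  OUT=(all ⊤)
  B1:  IN=(all ⊤)  OUT={d:+; rest ⊤}
  B2:  IN={d:+; rest ⊤}  OUT={a:+, d:+; rest ⊤}
  B3:  IN={a:+, d:+; rest ⊤}  OUT={a:+, d:+; rest ⊤}
  B4:  IN={a:+, d:+; rest ⊤}  OUT={a:+, d:+; rest ⊤}

Merge at B2: IN[B2] = OUT[B1] ⊔ OUT[B3] = {a: ⊤, b: ⊤, c: ⊤, d: +, e: ⊤, f: ⊤}
Applying B2's transfer function to that IN value gives OUT[B2] (row B2 above).

Answer: {a: +, b: ⊤, c: ⊤, d: +, e: ⊤, f: ⊤}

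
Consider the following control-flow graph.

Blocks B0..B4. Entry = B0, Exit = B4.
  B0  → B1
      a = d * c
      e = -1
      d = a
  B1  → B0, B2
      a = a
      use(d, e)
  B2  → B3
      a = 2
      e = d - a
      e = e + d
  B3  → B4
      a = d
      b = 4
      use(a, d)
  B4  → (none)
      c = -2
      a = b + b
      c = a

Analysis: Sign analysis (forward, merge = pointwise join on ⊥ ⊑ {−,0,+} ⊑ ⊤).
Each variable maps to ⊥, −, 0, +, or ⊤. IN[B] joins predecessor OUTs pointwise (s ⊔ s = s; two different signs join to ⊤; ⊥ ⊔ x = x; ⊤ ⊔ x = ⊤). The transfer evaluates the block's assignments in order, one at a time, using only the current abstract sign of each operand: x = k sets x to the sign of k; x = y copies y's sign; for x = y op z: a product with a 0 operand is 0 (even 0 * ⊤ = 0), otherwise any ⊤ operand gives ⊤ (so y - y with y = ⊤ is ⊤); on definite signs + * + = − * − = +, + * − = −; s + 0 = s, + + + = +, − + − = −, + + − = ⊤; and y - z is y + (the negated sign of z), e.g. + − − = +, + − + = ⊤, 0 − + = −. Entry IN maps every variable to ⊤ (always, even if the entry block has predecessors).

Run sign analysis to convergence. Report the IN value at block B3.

Answer: {a: +, b: ⊤, c: ⊤, d: ⊤, e: ⊤, f: ⊤}

Working:
Per-block solution:
  B0:   IN=(all ⊤)   OUT={e:-; rest ⊤}
  B1:   IN={e:-; rest ⊤}   OUT={e:-; rest ⊤}
  B2:   IN={e:-; rest ⊤}   OUT={a:+; rest ⊤}
  B3:   IN={a:+; rest ⊤}   OUT={b:+; rest ⊤}
  B4:   IN={b:+; rest ⊤}   OUT={a:+, b:+, c:+; rest ⊤}

Merge at B3: IN[B3] = OUT[B2] = {a: +, b: ⊤, c: ⊤, d: ⊤, e: ⊤, f: ⊤}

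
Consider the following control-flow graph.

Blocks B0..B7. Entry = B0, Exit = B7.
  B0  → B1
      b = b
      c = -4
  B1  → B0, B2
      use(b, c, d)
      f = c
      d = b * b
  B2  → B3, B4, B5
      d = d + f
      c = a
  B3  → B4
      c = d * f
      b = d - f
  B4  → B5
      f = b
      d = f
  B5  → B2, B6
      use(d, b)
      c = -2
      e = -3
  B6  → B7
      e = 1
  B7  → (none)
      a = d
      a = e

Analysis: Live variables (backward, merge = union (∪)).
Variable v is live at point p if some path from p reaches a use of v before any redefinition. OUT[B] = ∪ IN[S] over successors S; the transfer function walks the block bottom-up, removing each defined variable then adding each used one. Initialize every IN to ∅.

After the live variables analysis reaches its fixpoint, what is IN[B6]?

Answer: {d}

Trace:
Per-block solution:
  B0: | IN={a, b, d} | OUT={a, b, c, d}
  B1: | IN={a, b, c, d} | OUT={a, b, d, f}
  B2: | IN={a, b, d, f} | OUT={a, b, d, f}
  B3: | IN={a, d, f} | OUT={a, b}
  B4: | IN={a, b} | OUT={a, b, d, f}
  B5: | IN={a, b, d, f} | OUT={a, b, d, f}
  B6: | IN={d} | OUT={d, e}
  B7: | IN={d, e} | OUT={}

Merge at B6: OUT[B6] = IN[B7] = {d, e}
Applying B6's transfer function to that OUT value gives IN[B6] (row B6 above).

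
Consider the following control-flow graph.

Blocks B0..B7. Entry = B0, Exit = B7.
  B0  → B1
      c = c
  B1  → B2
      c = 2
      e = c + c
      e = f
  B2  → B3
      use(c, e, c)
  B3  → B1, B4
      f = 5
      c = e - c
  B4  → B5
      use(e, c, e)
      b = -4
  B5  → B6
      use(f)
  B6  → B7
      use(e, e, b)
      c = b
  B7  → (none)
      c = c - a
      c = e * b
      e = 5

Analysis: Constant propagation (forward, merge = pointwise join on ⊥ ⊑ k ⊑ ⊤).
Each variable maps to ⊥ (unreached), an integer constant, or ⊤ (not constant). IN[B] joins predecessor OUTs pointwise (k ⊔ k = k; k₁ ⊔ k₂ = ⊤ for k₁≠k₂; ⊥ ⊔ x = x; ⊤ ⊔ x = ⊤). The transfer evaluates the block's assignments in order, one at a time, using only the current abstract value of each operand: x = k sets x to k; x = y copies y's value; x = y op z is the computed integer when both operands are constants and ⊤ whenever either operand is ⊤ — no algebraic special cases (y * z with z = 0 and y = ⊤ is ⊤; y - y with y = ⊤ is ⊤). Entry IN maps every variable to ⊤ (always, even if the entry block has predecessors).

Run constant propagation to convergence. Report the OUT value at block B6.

Answer: {a: ⊤, b: -4, c: -4, d: ⊤, e: ⊤, f: 5}

Derivation:
Per-block solution:
  B0: | IN=(all ⊤) | OUT=(all ⊤)
  B1: | IN=(all ⊤) | OUT={c:2; rest ⊤}
  B2: | IN={c:2; rest ⊤} | OUT={c:2; rest ⊤}
  B3: | IN={c:2; rest ⊤} | OUT={f:5; rest ⊤}
  B4: | IN={f:5; rest ⊤} | OUT={b:-4, f:5; rest ⊤}
  B5: | IN={b:-4, f:5; rest ⊤} | OUT={b:-4, f:5; rest ⊤}
  B6: | IN={b:-4, f:5; rest ⊤} | OUT={b:-4, c:-4, f:5; rest ⊤}
  B7: | IN={b:-4, c:-4, f:5; rest ⊤} | OUT={b:-4, e:5, f:5; rest ⊤}

Merge at B6: IN[B6] = OUT[B5] = {a: ⊤, b: -4, c: ⊤, d: ⊤, e: ⊤, f: 5}
Applying B6's transfer function to that IN value gives OUT[B6] (row B6 above).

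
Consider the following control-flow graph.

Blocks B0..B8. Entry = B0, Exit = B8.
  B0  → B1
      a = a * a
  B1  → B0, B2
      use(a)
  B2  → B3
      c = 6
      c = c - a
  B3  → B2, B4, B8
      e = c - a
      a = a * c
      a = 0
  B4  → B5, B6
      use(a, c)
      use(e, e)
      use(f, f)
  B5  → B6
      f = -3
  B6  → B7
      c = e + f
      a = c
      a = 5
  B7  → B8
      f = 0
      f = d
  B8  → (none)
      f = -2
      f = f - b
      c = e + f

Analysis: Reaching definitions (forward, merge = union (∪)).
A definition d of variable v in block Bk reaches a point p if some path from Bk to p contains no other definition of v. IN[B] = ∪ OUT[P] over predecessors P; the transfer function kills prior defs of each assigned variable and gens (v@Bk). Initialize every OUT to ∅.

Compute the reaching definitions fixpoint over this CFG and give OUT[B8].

Fixpoint table:
  B0:   IN={a@B0}   OUT={a@B0}
  B1:   IN={a@B0}   OUT={a@B0}
  B2:   IN={a@B0, a@B3, c@B2, e@B3}   OUT={a@B0, a@B3, c@B2, e@B3}
  B3:   IN={a@B0, a@B3, c@B2, e@B3}   OUT={a@B3, c@B2, e@B3}
  B4:   IN={a@B3, c@B2, e@B3}   OUT={a@B3, c@B2, e@B3}
  B5:   IN={a@B3, c@B2, e@B3}   OUT={a@B3, c@B2, e@B3, f@B5}
  B6:   IN={a@B3, c@B2, e@B3, f@B5}   OUT={a@B6, c@B6, e@B3, f@B5}
  B7:   IN={a@B6, c@B6, e@B3, f@B5}   OUT={a@B6, c@B6, e@B3, f@B7}
  B8:   IN={a@B3, a@B6, c@B2, c@B6, e@B3, f@B7}   OUT={a@B3, a@B6, c@B8, e@B3, f@B8}

Merge at B8: IN[B8] = OUT[B3] ⊔ OUT[B7] = {a@B3, a@B6, c@B2, c@B6, e@B3, f@B7}
Applying B8's transfer function to that IN value gives OUT[B8] (row B8 above).

Answer: {a@B3, a@B6, c@B8, e@B3, f@B8}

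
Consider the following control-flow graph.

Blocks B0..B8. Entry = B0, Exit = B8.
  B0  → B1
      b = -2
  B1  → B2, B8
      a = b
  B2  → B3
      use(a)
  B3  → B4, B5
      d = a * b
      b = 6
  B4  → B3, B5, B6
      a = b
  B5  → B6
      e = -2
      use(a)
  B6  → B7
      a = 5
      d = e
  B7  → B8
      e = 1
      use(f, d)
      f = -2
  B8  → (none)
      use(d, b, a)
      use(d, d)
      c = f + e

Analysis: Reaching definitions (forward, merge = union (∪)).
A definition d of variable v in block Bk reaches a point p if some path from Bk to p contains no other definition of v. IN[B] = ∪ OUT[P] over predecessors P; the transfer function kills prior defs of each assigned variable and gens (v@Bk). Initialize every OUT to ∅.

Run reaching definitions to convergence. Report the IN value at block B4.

Converged values:
  B0:  IN={}  OUT={b@B0}
  B1:  IN={b@B0}  OUT={a@B1, b@B0}
  B2:  IN={a@B1, b@B0}  OUT={a@B1, b@B0}
  B3:  IN={a@B1, a@B4, b@B0, b@B3, d@B3}  OUT={a@B1, a@B4, b@B3, d@B3}
  B4:  IN={a@B1, a@B4, b@B3, d@B3}  OUT={a@B4, b@B3, d@B3}
  B5:  IN={a@B1, a@B4, b@B3, d@B3}  OUT={a@B1, a@B4, b@B3, d@B3, e@B5}
  B6:  IN={a@B1, a@B4, b@B3, d@B3, e@B5}  OUT={a@B6, b@B3, d@B6, e@B5}
  B7:  IN={a@B6, b@B3, d@B6, e@B5}  OUT={a@B6, b@B3, d@B6, e@B7, f@B7}
  B8:  IN={a@B1, a@B6, b@B0, b@B3, d@B6, e@B7, f@B7}  OUT={a@B1, a@B6, b@B0, b@B3, c@B8, d@B6, e@B7, f@B7}

Merge at B4: IN[B4] = OUT[B3] = {a@B1, a@B4, b@B3, d@B3}

Answer: {a@B1, a@B4, b@B3, d@B3}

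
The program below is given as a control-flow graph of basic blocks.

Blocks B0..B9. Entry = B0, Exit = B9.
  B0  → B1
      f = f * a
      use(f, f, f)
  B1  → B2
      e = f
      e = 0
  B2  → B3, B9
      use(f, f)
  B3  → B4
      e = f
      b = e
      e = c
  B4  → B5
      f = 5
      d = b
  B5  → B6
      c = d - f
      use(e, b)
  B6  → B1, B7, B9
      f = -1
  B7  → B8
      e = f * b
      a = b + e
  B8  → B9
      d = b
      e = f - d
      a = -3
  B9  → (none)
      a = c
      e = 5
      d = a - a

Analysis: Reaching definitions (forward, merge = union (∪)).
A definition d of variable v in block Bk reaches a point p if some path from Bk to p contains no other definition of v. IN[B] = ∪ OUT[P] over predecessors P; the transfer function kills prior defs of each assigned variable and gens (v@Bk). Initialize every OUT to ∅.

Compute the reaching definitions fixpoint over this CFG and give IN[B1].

Answer: {b@B3, c@B5, d@B4, e@B3, f@B0, f@B6}

Working:
Converged values:
  B0: | IN={} | OUT={f@B0}
  B1: | IN={b@B3, c@B5, d@B4, e@B3, f@B0, f@B6} | OUT={b@B3, c@B5, d@B4, e@B1, f@B0, f@B6}
  B2: | IN={b@B3, c@B5, d@B4, e@B1, f@B0, f@B6} | OUT={b@B3, c@B5, d@B4, e@B1, f@B0, f@B6}
  B3: | IN={b@B3, c@B5, d@B4, e@B1, f@B0, f@B6} | OUT={b@B3, c@B5, d@B4, e@B3, f@B0, f@B6}
  B4: | IN={b@B3, c@B5, d@B4, e@B3, f@B0, f@B6} | OUT={b@B3, c@B5, d@B4, e@B3, f@B4}
  B5: | IN={b@B3, c@B5, d@B4, e@B3, f@B4} | OUT={b@B3, c@B5, d@B4, e@B3, f@B4}
  B6: | IN={b@B3, c@B5, d@B4, e@B3, f@B4} | OUT={b@B3, c@B5, d@B4, e@B3, f@B6}
  B7: | IN={b@B3, c@B5, d@B4, e@B3, f@B6} | OUT={a@B7, b@B3, c@B5, d@B4, e@B7, f@B6}
  B8: | IN={a@B7, b@B3, c@B5, d@B4, e@B7, f@B6} | OUT={a@B8, b@B3, c@B5, d@B8, e@B8, f@B6}
  B9: | IN={a@B8, b@B3, c@B5, d@B4, d@B8, e@B1, e@B3, e@B8, f@B0, f@B6} | OUT={a@B9, b@B3, c@B5, d@B9, e@B9, f@B0, f@B6}

Merge at B1: IN[B1] = OUT[B0] ⊔ OUT[B6] = {b@B3, c@B5, d@B4, e@B3, f@B0, f@B6}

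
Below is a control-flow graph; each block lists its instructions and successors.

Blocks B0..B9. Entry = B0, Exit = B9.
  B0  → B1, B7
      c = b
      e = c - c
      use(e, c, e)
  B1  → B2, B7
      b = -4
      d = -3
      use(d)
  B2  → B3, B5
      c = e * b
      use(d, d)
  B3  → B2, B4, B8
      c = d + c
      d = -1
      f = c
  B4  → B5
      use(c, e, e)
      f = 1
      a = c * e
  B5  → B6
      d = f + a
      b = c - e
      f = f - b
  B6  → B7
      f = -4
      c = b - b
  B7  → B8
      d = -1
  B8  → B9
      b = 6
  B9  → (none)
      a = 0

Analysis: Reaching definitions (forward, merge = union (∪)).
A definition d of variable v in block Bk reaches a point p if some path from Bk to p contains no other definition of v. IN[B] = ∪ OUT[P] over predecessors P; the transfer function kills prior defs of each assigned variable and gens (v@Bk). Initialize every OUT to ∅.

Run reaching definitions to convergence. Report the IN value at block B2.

Answer: {b@B1, c@B0, c@B3, d@B1, d@B3, e@B0, f@B3}

Working:
Converged values:
  B0:  IN={}  OUT={c@B0, e@B0}
  B1:  IN={c@B0, e@B0}  OUT={b@B1, c@B0, d@B1, e@B0}
  B2:  IN={b@B1, c@B0, c@B3, d@B1, d@B3, e@B0, f@B3}  OUT={b@B1, c@B2, d@B1, d@B3, e@B0, f@B3}
  B3:  IN={b@B1, c@B2, d@B1, d@B3, e@B0, f@B3}  OUT={b@B1, c@B3, d@B3, e@B0, f@B3}
  B4:  IN={b@B1, c@B3, d@B3, e@B0, f@B3}  OUT={a@B4, b@B1, c@B3, d@B3, e@B0, f@B4}
  B5:  IN={a@B4, b@B1, c@B2, c@B3, d@B1, d@B3, e@B0, f@B3, f@B4}  OUT={a@B4, b@B5, c@B2, c@B3, d@B5, e@B0, f@B5}
  B6:  IN={a@B4, b@B5, c@B2, c@B3, d@B5, e@B0, f@B5}  OUT={a@B4, b@B5, c@B6, d@B5, e@B0, f@B6}
  B7:  IN={a@B4, b@B1, b@B5, c@B0, c@B6, d@B1, d@B5, e@B0, f@B6}  OUT={a@B4, b@B1, b@B5, c@B0, c@B6, d@B7, e@B0, f@B6}
  B8:  IN={a@B4, b@B1, b@B5, c@B0, c@B3, c@B6, d@B3, d@B7, e@B0, f@B3, f@B6}  OUT={a@B4, b@B8, c@B0, c@B3, c@B6, d@B3, d@B7, e@B0, f@B3, f@B6}
  B9:  IN={a@B4, b@B8, c@B0, c@B3, c@B6, d@B3, d@B7, e@B0, f@B3, f@B6}  OUT={a@B9, b@B8, c@B0, c@B3, c@B6, d@B3, d@B7, e@B0, f@B3, f@B6}

Merge at B2: IN[B2] = OUT[B1] ⊔ OUT[B3] = {b@B1, c@B0, c@B3, d@B1, d@B3, e@B0, f@B3}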